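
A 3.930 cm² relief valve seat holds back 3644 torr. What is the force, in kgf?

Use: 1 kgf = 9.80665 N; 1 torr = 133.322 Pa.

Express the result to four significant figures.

19.47 kgf

3644 torr × 133.322 = 485825 Pa
3.930 cm² × 0.0001 = 3.93×10⁻⁴ m²
F = P × A = 485825 Pa × 3.93×10⁻⁴ m² = 190.929 N
190.929 N ÷ (9.80665 N/kgf) = 19.4693 kgf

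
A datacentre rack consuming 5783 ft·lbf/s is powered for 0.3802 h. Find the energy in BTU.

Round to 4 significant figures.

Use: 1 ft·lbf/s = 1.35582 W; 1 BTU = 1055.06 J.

1.017×10⁴ BTU

5783 ft·lbf/s × 1.35582 = 7840.71 W
0.3802 h × 3600 = 1368.72 s
E = P × t = 7840.71 W × 1368.72 s = 1.07317×10⁷ J
1.07317×10⁷ J ÷ (1055.06 J/BTU) = 10171.6 BTU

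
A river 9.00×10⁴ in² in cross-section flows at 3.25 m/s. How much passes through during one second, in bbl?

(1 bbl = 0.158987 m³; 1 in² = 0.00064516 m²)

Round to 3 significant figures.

1190 bbl

9.00×10⁴ in² × 0.00064516 = 58.0644 m²
V = v × A × t = 3.25 m/s × 58.0644 m² × 1 s = 188.709 m³
188.709 m³ ÷ (0.158987 m³/bbl) = 1186.95 bbl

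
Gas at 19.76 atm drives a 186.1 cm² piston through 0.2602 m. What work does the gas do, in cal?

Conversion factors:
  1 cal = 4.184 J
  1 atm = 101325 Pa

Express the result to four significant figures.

2317 cal

19.76 atm → 2.00218×10⁶ Pa
186.1 cm² → 0.01861 m²
F = P × A = 2.00218×10⁶ × 0.01861 = 37260.6 N
W = F × d = 37260.6 × 0.2602 = 9695.21 J
In cal: 9695.21 / 4.184 = 2317.21 cal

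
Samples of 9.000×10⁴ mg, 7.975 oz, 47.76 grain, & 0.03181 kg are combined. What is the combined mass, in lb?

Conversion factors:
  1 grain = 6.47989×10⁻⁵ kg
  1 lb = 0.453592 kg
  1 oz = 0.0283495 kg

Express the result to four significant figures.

9.000×10⁴ mg × 10⁻⁶ = 0.09 kg
7.975 oz × 0.0283495 = 0.226087 kg
47.76 grain × 6.47989×10⁻⁵ = 0.0030948 kg
0.03181 kg (already kg)
Total: 0.09 + 0.226087 + 0.0030948 + 0.03181 = 0.350992 kg
In lb: 0.350992 / 0.453592 = 0.773806 lb

0.7738 lb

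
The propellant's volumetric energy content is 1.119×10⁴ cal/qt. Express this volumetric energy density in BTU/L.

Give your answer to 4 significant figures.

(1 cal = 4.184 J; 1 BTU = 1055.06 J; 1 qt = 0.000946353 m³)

46.89 BTU/L

1.119×10⁴ cal/qt × 4.184 J/cal ÷ 0.000946353 m³/qt = 4.9473×10⁷ J/m³
4.9473×10⁷ J/m³ ÷ 1055.06 J/BTU × 0.001 m³/L = 46.8912 BTU/L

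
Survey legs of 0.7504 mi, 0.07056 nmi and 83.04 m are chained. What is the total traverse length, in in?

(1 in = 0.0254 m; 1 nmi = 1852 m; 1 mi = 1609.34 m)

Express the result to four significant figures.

0.7504 mi × 1609.34 → 1207.65 m
0.07056 nmi × 1852 → 130.677 m
83.04 m (already m)
Sum: 1207.65 + 130.677 + 83.04 = 1421.37 m
In in: 1421.37 / 0.0254 = 55959.4 in

5.596×10⁴ in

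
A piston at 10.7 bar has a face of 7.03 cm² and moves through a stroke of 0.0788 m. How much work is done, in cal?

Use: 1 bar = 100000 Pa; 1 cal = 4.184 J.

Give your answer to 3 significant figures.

10.7 bar → 1.07×10⁶ Pa
7.03 cm² → 7.03×10⁻⁴ m²
F = P × A = 1.07×10⁶ × 7.03×10⁻⁴ = 752.21 N
W = F × d = 752.21 × 0.0788 = 59.2741 J
In cal: 59.2741 / 4.184 = 14.1668 cal

14.2 cal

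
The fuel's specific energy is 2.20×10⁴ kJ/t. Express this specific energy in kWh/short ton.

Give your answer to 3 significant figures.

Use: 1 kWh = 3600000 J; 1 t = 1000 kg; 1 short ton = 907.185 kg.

5.54 kWh/short ton

2.20×10⁴ kJ/t × 1000 J/kJ ÷ 1000 kg/t = 22000 J/kg
22000 J/kg ÷ 3600000 J/kWh × 907.185 kg/short ton = 5.54391 kWh/short ton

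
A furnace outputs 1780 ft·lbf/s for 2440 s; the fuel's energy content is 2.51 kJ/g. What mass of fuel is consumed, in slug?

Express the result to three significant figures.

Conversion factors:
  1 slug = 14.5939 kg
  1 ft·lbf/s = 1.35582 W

0.161 slug

1780 ft·lbf/s → 2413.36 W
E = P × t = 2413.36 × 2440 = 5.8886×10⁶ J
2.51 kJ/g → 2.51×10⁶ J/kg
m = E / e_s = 5.8886×10⁶ / 2.51×10⁶ = 2.34606 kg
In slug: 2.34606 / 14.5939 = 0.160756 slug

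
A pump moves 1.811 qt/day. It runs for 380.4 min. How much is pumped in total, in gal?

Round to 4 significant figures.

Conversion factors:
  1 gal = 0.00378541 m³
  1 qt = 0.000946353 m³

1.811 qt/day → 1.98362×10⁻⁸ m³/s
380.4 min → 22824 s
V = Q × t = 1.98362×10⁻⁸ × 22824 = 4.52741×10⁻⁴ m³
In gal: 4.52741×10⁻⁴ / 0.00378541 = 0.119602 gal

0.1196 gal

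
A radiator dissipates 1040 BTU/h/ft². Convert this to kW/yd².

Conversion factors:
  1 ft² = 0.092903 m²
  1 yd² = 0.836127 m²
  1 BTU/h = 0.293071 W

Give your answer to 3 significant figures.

1040 BTU/h/ft² × 0.293071 W/BTU/h ÷ 0.092903 m²/ft² = 3280.78 W/m²
3280.78 W/m² ÷ 1000 W/kW × 0.836127 m²/yd² = 2.74315 kW/yd²

2.74 kW/yd²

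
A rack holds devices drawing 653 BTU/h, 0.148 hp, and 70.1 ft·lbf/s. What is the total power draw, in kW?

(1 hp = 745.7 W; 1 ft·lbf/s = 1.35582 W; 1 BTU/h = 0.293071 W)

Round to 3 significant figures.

653 BTU/h × 0.293071 → 191.375 W
0.148 hp × 745.7 → 110.364 W
70.1 ft·lbf/s × 1.35582 → 95.043 W
Sum: 191.375 + 110.364 + 95.043 = 396.782 W
In kW: 396.782 / 1000 = 0.396782 kW

0.397 kW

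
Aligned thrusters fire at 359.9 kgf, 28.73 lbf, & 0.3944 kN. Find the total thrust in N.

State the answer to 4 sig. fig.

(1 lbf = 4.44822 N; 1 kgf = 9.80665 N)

4052 N

359.9 kgf × 9.80665 = 3529.41 N
28.73 lbf × 4.44822 = 127.797 N
0.3944 kN × 1000 = 394.4 N
Sum: 3529.41 + 127.797 + 394.4 = 4051.61 N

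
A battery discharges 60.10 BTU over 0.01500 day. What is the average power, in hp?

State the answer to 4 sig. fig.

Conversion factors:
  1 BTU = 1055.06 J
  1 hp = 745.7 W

0.06561 hp

60.10 BTU × 1055.06 = 63409.1 J
0.01500 day × 86400 = 1296 s
P = E / t = 63409.1 J / 1296 s = 48.9268 W
48.9268 W ÷ (745.7 W/hp) = 0.0656119 hp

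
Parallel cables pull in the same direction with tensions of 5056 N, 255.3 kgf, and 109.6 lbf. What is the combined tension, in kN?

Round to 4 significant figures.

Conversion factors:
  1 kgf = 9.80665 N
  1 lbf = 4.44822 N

8.047 kN

5056 N (already N)
255.3 kgf × 9.80665 → 2503.64 N
109.6 lbf × 4.44822 → 487.525 N
Total: 5056 + 2503.64 + 487.525 = 8047.16 N
In kN: 8047.16 / 1000 = 8.04716 kN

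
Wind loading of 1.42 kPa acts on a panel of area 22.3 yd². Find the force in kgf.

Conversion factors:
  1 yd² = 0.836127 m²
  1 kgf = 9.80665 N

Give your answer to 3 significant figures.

1.42 kPa × 1000 = 1420 Pa
22.3 yd² × 0.836127 = 18.6456 m²
F = P × A = 1420 Pa × 18.6456 m² = 26476.8 N
26476.8 N ÷ (9.80665 N/kgf) = 2699.88 kgf

2700 kgf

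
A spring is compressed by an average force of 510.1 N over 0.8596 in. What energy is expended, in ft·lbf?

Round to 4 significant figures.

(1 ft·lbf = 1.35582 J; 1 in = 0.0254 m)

0.8596 in × 0.0254 → 0.0218338 m
W = F × d = 510.1 N × 0.0218338 m = 11.1374 J
11.1374 J ÷ (1.35582 J/ft·lbf) = 8.21451 ft·lbf

8.215 ft·lbf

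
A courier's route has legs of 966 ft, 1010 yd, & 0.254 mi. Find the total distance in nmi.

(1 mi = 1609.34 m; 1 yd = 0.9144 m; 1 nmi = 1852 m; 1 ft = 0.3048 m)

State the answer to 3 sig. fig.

966 ft × 0.3048 = 294.437 m
1010 yd × 0.9144 = 923.544 m
0.254 mi × 1609.34 = 408.772 m
Sum: 294.437 + 923.544 + 408.772 = 1626.75 m
In nmi: 1626.75 / 1852 = 0.878375 nmi

0.878 nmi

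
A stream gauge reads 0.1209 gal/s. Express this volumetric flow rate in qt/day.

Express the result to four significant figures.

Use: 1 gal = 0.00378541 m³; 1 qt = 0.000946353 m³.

4.178×10⁴ qt/day

0.1209 gal/s × 0.00378541 m³/gal = 4.57656×10⁻⁴ m³/s
4.57656×10⁻⁴ m³/s ÷ 0.000946353 m³/qt × 86400 s/day = 41783 qt/day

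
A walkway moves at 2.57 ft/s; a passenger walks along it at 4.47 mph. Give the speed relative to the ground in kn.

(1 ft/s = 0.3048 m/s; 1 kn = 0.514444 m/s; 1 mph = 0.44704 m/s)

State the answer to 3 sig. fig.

5.41 kn

2.57 ft/s × 0.3048 = 0.783336 m/s
4.47 mph × 0.44704 = 1.99827 m/s
Sum: 0.783336 + 1.99827 = 2.78161 m/s
In kn: 2.78161 / 0.514444 = 5.40702 kn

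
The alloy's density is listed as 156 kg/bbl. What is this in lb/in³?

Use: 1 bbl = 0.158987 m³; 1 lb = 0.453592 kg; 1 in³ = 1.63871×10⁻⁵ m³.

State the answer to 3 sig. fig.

0.0354 lb/in³

156 kg/bbl ÷ 0.158987 m³/bbl = 981.212 kg/m³
981.212 kg/m³ ÷ 0.453592 kg/lb × 1.63871×10⁻⁵ m³/in³ = 0.0354486 lb/in³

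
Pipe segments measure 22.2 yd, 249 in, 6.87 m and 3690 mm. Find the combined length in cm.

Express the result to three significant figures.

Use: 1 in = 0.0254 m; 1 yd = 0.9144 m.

3720 cm

22.2 yd × 0.9144 = 20.2997 m
249 in × 0.0254 = 6.3246 m
6.87 m (already m)
3690 mm × 0.001 = 3.69 m
Sum: 20.2997 + 6.3246 + 6.87 + 3.69 = 37.1843 m
In cm: 37.1843 / 0.01 = 3718.43 cm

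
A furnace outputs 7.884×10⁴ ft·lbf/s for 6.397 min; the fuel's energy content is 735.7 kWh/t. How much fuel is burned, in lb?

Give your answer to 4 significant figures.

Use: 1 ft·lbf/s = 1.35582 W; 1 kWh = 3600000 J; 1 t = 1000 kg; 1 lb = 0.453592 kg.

7.884×10⁴ ft·lbf/s → 106893 W
6.397 min → 383.82 s
E = P × t = 106893 × 383.82 = 4.10277×10⁷ J
735.7 kWh/t → 2.64852×10⁶ J/kg
m = E / e_s = 4.10277×10⁷ / 2.64852×10⁶ = 15.4908 kg
In lb: 15.4908 / 0.453592 = 34.1514 lb

34.15 lb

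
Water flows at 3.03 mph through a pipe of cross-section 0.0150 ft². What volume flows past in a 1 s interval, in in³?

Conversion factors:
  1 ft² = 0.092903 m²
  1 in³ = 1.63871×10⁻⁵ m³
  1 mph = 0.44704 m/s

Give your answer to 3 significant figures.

115 in³

3.03 mph × 0.44704 → 1.35453 m/s
0.0150 ft² × 0.092903 → 0.00139354 m²
V = v × A × t = 1.35453 m/s × 0.00139354 m² × 1 s = 0.00188759 m³
0.00188759 m³ ÷ (1.63871×10⁻⁵ m³/in³) = 115.188 in³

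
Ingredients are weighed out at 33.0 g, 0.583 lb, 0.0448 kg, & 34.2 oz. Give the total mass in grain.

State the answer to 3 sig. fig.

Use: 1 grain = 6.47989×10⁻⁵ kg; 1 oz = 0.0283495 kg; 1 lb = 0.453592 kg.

2.02×10⁴ grain

33.0 g × 0.001 = 0.033 kg
0.583 lb × 0.453592 = 0.264444 kg
0.0448 kg (already kg)
34.2 oz × 0.0283495 = 0.969553 kg
Total: 0.033 + 0.264444 + 0.0448 + 0.969553 = 1.3118 kg
In grain: 1.3118 / 6.47989×10⁻⁵ = 20244.2 grain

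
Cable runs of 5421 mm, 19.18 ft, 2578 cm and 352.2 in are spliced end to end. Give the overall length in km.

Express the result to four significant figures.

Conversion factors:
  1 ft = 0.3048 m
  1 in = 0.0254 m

0.04599 km

5421 mm × 0.001 = 5.421 m
19.18 ft × 0.3048 = 5.84606 m
2578 cm × 0.01 = 25.78 m
352.2 in × 0.0254 = 8.94588 m
Total: 5.421 + 5.84606 + 25.78 + 8.94588 = 45.9929 m
In km: 45.9929 / 1000 = 0.0459929 km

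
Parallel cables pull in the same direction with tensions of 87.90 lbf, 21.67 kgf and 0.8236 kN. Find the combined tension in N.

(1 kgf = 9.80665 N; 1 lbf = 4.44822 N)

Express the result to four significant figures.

87.90 lbf × 4.44822 = 390.999 N
21.67 kgf × 9.80665 = 212.51 N
0.8236 kN × 1000 = 823.6 N
Total: 390.999 + 212.51 + 823.6 = 1427.11 N

1427 N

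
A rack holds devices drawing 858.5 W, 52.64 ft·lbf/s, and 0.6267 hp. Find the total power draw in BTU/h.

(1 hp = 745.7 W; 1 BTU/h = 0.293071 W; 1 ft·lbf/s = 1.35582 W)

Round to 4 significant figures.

4767 BTU/h

858.5 W (already W)
52.64 ft·lbf/s × 1.35582 → 71.3704 W
0.6267 hp × 745.7 → 467.33 W
Total: 858.5 + 71.3704 + 467.33 = 1397.2 W
In BTU/h: 1397.2 / 0.293071 = 4767.45 BTU/h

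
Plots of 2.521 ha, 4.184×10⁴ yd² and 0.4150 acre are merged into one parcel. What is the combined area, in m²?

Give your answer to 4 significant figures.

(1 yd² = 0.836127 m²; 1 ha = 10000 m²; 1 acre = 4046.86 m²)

6.187×10⁴ m²

2.521 ha × 10000 = 25210 m²
4.184×10⁴ yd² × 0.836127 = 34983.6 m²
0.4150 acre × 4046.86 = 1679.45 m²
Total: 25210 + 34983.6 + 1679.45 = 61873 m²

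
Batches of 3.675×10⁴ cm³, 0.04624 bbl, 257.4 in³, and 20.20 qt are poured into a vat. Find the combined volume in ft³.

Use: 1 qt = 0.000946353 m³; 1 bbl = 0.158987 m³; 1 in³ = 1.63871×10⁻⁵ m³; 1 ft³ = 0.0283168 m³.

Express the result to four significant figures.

3.675×10⁴ cm³ × 10⁻⁶ = 0.03675 m³
0.04624 bbl × 0.158987 = 0.00735156 m³
257.4 in³ × 1.63871×10⁻⁵ = 0.00421804 m³
20.20 qt × 0.000946353 = 0.0191163 m³
Sum: 0.03675 + 0.00735156 + 0.00421804 + 0.0191163 = 0.0674359 m³
In ft³: 0.0674359 / 0.0283168 = 2.38148 ft³

2.381 ft³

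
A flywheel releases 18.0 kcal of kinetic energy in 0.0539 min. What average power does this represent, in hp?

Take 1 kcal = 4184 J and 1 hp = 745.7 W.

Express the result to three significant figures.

31.2 hp

18.0 kcal × 4184 → 75312 J
0.0539 min × 60 → 3.234 s
P = E / t = 75312 J / 3.234 s = 23287.6 W
23287.6 W ÷ (745.7 W/hp) = 31.2292 hp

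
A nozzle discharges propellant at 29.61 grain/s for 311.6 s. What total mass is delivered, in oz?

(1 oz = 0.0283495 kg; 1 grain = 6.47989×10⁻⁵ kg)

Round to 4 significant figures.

29.61 grain/s → 0.0019187 kg/s
m = ṁ × t = 0.0019187 × 311.6 = 0.597867 kg
In oz: 0.597867 / 0.0283495 = 21.0892 oz

21.09 oz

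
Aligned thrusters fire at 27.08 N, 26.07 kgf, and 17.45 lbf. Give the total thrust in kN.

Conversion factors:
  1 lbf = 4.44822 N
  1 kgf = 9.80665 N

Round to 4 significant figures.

27.08 N (already N)
26.07 kgf × 9.80665 = 255.659 N
17.45 lbf × 4.44822 = 77.6214 N
Total: 27.08 + 255.659 + 77.6214 = 360.36 N
In kN: 360.36 / 1000 = 0.36036 kN

0.3604 kN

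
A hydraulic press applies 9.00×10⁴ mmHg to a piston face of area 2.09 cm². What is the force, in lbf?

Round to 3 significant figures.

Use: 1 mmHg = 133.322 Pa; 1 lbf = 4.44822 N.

564 lbf

9.00×10⁴ mmHg × 133.322 → 1.1999×10⁷ Pa
2.09 cm² × 0.0001 → 2.09×10⁻⁴ m²
F = P × A = 1.1999×10⁷ Pa × 2.09×10⁻⁴ m² = 2507.79 N
2507.79 N ÷ (4.44822 N/lbf) = 563.774 lbf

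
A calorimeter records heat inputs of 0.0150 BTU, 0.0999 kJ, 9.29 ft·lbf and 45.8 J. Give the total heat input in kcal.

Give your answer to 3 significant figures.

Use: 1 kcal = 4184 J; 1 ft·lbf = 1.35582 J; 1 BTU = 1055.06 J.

0.0416 kcal

0.0150 BTU × 1055.06 → 15.8259 J
0.0999 kJ × 1000 → 99.9 J
9.29 ft·lbf × 1.35582 → 12.5956 J
45.8 J (already J)
Sum: 15.8259 + 99.9 + 12.5956 + 45.8 = 174.122 J
In kcal: 174.122 / 4184 = 0.0416162 kcal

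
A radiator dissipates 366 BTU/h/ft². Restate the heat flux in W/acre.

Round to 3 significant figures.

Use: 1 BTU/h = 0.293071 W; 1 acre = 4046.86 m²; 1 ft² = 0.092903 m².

366 BTU/h/ft² × 0.293071 W/BTU/h ÷ 0.092903 m²/ft² = 1154.58 W/m²
1154.58 W/m² × 4046.86 m²/acre = 4.67242×10⁶ W/acre

4.67×10⁶ W/acre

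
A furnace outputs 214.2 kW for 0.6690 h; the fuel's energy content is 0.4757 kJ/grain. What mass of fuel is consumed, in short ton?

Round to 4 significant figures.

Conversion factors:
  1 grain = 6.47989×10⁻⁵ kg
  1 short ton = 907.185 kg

214.2 kW → 214200 W
0.6690 h → 2408.4 s
E = P × t = 214200 × 2408.4 = 5.15879×10⁸ J
0.4757 kJ/grain → 7.34117×10⁶ J/kg
m = E / e_s = 5.15879×10⁸ / 7.34117×10⁶ = 70.272 kg
In short ton: 70.272 / 907.185 = 0.0774616 short ton

0.07746 short ton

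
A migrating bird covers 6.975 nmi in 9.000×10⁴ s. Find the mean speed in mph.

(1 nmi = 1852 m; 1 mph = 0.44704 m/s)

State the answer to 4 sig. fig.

6.975 nmi × 1852 → 12917.7 m
v = d / t = 12917.7 m / 90000 s = 0.14353 m/s
0.14353 m/s ÷ (0.44704 m/s/mph) = 0.321067 mph

0.3211 mph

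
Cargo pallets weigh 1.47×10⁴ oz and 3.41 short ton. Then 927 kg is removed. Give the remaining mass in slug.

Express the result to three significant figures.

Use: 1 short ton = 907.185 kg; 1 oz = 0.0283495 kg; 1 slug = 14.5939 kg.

177 slug

1.47×10⁴ oz × 0.0283495 → 416.738 kg
3.41 short ton × 907.185 → 3093.5 kg
927 kg (already kg)
Result: 416.738 + 3093.5 − 927 = 2583.24 kg
In slug: 2583.24 / 14.5939 = 177.008 slug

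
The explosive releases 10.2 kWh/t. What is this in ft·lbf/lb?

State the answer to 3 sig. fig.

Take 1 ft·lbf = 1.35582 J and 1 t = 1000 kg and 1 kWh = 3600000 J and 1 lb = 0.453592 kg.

10.2 kWh/t × 3600000 J/kWh ÷ 1000 kg/t = 36720 J/kg
36720 J/kg ÷ 1.35582 J/ft·lbf × 0.453592 kg/lb = 12284.7 ft·lbf/lb

1.23×10⁴ ft·lbf/lb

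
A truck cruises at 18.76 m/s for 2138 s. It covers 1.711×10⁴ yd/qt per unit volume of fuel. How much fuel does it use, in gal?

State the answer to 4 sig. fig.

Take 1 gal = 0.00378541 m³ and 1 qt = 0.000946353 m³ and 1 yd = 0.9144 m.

0.6409 gal

d = v × t = 18.76 × 2138 = 40108.9 m
1.711×10⁴ yd/qt → 1.65323×10⁷ m/m³
V = d / (distance per unit fuel) = 40108.9 / 1.65323×10⁷ = 0.00242609 m³
In gal: 0.00242609 / 0.00378541 = 0.640905 gal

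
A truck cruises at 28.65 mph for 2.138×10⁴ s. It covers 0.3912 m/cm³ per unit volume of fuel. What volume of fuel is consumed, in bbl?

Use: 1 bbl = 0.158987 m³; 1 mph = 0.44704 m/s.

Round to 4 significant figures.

4.403 bbl

28.65 mph → 12.8077 m/s
d = v × t = 12.8077 × 21380 = 273829 m
0.3912 m/cm³ → 391200 m/m³
V = d / (distance per unit fuel) = 273829 / 391200 = 0.699972 m³
In bbl: 0.699972 / 0.158987 = 4.4027 bbl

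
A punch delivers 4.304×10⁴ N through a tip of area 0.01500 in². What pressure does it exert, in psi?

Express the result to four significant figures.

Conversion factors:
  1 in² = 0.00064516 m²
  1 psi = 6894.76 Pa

0.01500 in² × 0.00064516 = 9.6774×10⁻⁶ m²
P = F / A = 43040 N / 9.6774×10⁻⁶ m² = 4.44748×10⁹ Pa
4.44748×10⁹ Pa ÷ (6894.76 Pa/psi) = 645052 psi

6.451×10⁵ psi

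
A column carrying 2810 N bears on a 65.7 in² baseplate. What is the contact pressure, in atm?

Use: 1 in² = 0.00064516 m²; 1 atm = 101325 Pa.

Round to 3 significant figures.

65.7 in² × 0.00064516 → 0.042387 m²
P = F / A = 2810 N / 0.042387 m² = 66293.9 Pa
66293.9 Pa ÷ (101325 Pa/atm) = 0.65427 atm

0.654 atm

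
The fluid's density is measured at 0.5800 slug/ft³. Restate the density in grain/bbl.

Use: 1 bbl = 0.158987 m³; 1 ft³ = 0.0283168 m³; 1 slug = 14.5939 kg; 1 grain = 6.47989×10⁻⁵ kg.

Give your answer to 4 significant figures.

7.334×10⁵ grain/bbl

0.5800 slug/ft³ × 14.5939 kg/slug ÷ 0.0283168 m³/ft³ = 298.92 kg/m³
298.92 kg/m³ ÷ 6.47989×10⁻⁵ kg/grain × 0.158987 m³/bbl = 733414 grain/bbl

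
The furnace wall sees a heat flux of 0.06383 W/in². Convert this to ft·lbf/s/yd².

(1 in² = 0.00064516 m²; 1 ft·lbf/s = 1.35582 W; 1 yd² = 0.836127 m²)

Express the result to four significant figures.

61.01 ft·lbf/s/yd²

0.06383 W/in² ÷ 0.00064516 m²/in² = 98.9367 W/m²
98.9367 W/m² ÷ 1.35582 W/ft·lbf/s × 0.836127 m²/yd² = 61.0137 ft·lbf/s/yd²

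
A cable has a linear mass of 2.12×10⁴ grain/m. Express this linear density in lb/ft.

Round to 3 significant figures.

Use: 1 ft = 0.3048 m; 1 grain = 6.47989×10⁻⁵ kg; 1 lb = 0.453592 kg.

2.12×10⁴ grain/m × 6.47989×10⁻⁵ kg/grain = 1.37374 kg/m
1.37374 kg/m ÷ 0.453592 kg/lb × 0.3048 m/ft = 0.923111 lb/ft

0.923 lb/ft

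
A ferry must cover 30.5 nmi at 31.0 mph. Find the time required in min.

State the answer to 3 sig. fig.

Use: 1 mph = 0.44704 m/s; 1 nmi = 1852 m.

67.9 min

30.5 nmi × 1852 → 56486 m
31.0 mph × 0.44704 → 13.8582 m/s
t = d / v = 56486 m / 13.8582 m/s = 4076 s
4076 s ÷ (60 s/min) = 67.9333 min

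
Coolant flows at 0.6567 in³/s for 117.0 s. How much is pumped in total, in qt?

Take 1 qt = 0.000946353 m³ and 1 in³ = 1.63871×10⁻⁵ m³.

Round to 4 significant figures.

1.330 qt

0.6567 in³/s → 1.07614×10⁻⁵ m³/s
V = Q × t = 1.07614×10⁻⁵ × 117 = 0.00125908 m³
In qt: 0.00125908 / 0.000946353 = 1.33045 qt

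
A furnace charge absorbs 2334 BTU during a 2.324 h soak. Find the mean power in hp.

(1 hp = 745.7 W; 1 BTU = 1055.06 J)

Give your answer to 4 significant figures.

0.3947 hp

2334 BTU × 1055.06 = 2.46251×10⁶ J
2.324 h × 3600 = 8366.4 s
P = E / t = 2.46251×10⁶ J / 8366.4 s = 294.333 W
294.333 W ÷ (745.7 W/hp) = 0.394707 hp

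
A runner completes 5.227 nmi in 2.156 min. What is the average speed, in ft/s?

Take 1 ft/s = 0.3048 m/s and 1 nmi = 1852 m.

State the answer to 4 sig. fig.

245.5 ft/s

5.227 nmi × 1852 → 9680.4 m
2.156 min × 60 → 129.36 s
v = d / t = 9680.4 m / 129.36 s = 74.833 m/s
74.833 m/s ÷ (0.3048 m/s/ft/s) = 245.515 ft/s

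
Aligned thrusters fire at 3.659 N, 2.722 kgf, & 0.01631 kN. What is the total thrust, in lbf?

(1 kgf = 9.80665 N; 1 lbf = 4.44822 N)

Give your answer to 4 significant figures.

10.49 lbf

3.659 N (already N)
2.722 kgf × 9.80665 = 26.6937 N
0.01631 kN × 1000 = 16.31 N
Sum: 3.659 + 26.6937 + 16.31 = 46.6627 N
In lbf: 46.6627 / 4.44822 = 10.4902 lbf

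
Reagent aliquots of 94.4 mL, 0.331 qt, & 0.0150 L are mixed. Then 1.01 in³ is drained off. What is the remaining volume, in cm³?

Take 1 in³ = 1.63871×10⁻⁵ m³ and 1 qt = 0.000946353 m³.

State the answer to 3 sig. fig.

406 cm³

94.4 mL × 10⁻⁶ = 9.44×10⁻⁵ m³
0.331 qt × 0.000946353 = 3.13243×10⁻⁴ m³
0.0150 L × 0.001 = 1.5×10⁻⁵ m³
1.01 in³ × 1.63871×10⁻⁵ = 1.6551×10⁻⁵ m³
Net: 9.44×10⁻⁵ + 3.13243×10⁻⁴ + 1.5×10⁻⁵ − 1.6551×10⁻⁵ = 4.06092×10⁻⁴ m³
In cm³: 4.06092×10⁻⁴ / 10⁻⁶ = 406.092 cm³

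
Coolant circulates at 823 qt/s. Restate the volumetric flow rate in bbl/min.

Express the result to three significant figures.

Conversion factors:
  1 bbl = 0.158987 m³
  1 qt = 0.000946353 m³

294 bbl/min

823 qt/s × 0.000946353 m³/qt = 0.778849 m³/s
0.778849 m³/s ÷ 0.158987 m³/bbl × 60 s/min = 293.929 bbl/min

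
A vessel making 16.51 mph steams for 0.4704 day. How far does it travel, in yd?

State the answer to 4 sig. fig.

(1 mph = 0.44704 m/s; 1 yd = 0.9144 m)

3.280×10⁵ yd

16.51 mph × 0.44704 → 7.38063 m/s
0.4704 day × 86400 → 40642.6 s
d = v × t = 7.38063 m/s × 40642.6 s = 299968 m
299968 m ÷ (0.9144 m/yd) = 328049 yd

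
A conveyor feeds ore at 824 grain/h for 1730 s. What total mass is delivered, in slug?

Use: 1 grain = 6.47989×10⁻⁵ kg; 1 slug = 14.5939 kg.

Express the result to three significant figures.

824 grain/h → 1.48317×10⁻⁵ kg/s
m = ṁ × t = 1.48317×10⁻⁵ × 1730 = 0.0256588 kg
In slug: 0.0256588 / 14.5939 = 0.00175819 slug

0.00176 slug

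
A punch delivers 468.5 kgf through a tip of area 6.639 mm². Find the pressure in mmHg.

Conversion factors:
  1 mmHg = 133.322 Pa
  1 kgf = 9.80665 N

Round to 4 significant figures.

5.191×10⁶ mmHg

468.5 kgf × 9.80665 → 4594.42 N
6.639 mm² × 10⁻⁶ → 6.639×10⁻⁶ m²
P = F / A = 4594.42 N / 6.639×10⁻⁶ m² = 6.92035×10⁸ Pa
6.92035×10⁸ Pa ÷ (133.322 Pa/mmHg) = 5.1907×10⁶ mmHg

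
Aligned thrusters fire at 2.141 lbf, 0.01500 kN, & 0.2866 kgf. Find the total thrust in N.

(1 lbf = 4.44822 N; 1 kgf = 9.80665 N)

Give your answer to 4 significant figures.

2.141 lbf × 4.44822 = 9.52364 N
0.01500 kN × 1000 = 15 N
0.2866 kgf × 9.80665 = 2.81059 N
Combined: 9.52364 + 15 + 2.81059 = 27.3342 N

27.33 N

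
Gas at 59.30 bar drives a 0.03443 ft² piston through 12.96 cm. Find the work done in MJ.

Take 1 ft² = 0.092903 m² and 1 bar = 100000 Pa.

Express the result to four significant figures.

59.30 bar → 5.93×10⁶ Pa
0.03443 ft² → 0.00319865 m²
F = P × A = 5.93×10⁶ × 0.00319865 = 18968 N
12.96 cm → 0.1296 m
W = F × d = 18968 × 0.1296 = 2458.25 J
In MJ: 2458.25 / 1000000 = 0.00245825 MJ

0.002458 MJ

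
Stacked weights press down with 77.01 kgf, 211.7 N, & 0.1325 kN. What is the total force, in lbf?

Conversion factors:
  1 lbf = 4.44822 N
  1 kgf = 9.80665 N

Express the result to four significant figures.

77.01 kgf × 9.80665 = 755.21 N
211.7 N (already N)
0.1325 kN × 1000 = 132.5 N
Sum: 755.21 + 211.7 + 132.5 = 1099.41 N
In lbf: 1099.41 / 4.44822 = 247.157 lbf

247.2 lbf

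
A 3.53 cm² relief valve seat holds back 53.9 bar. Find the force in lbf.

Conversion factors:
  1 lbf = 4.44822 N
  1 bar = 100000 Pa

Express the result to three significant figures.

53.9 bar × 100000 = 5.39×10⁶ Pa
3.53 cm² × 0.0001 = 3.53×10⁻⁴ m²
F = P × A = 5.39×10⁶ Pa × 3.53×10⁻⁴ m² = 1902.67 N
1902.67 N ÷ (4.44822 N/lbf) = 427.737 lbf

428 lbf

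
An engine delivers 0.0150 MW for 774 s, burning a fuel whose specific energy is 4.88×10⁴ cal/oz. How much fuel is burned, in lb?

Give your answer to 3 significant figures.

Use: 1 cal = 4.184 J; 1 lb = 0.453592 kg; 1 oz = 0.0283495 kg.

3.55 lb

0.0150 MW → 15000 W
E = P × t = 15000 × 774 = 1.161×10⁷ J
4.88×10⁴ cal/oz → 7.20222×10⁶ J/kg
m = E / e_s = 1.161×10⁷ / 7.20222×10⁶ = 1.612 kg
In lb: 1.612 / 0.453592 = 3.55385 lb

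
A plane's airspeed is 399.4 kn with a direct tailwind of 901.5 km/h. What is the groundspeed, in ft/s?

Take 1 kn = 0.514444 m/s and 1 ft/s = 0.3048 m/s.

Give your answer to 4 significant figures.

1496 ft/s

399.4 kn × 0.514444 = 205.469 m/s
901.5 km/h × (1/3.6) = 250.417 m/s
Total: 205.469 + 250.417 = 455.886 m/s
In ft/s: 455.886 / 0.3048 = 1495.69 ft/s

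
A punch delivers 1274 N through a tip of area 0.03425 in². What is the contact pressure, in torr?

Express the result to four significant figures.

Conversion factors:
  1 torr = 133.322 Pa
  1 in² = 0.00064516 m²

0.03425 in² × 0.00064516 → 2.20967×10⁻⁵ m²
P = F / A = 1274 N / 2.20967×10⁻⁵ m² = 5.76557×10⁷ Pa
5.76557×10⁷ Pa ÷ (133.322 Pa/torr) = 432455 torr

4.325×10⁵ torr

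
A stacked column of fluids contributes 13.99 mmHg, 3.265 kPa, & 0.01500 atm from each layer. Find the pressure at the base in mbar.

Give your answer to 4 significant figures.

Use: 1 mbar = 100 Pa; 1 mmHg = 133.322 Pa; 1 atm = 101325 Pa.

13.99 mmHg × 133.322 → 1865.17 Pa
3.265 kPa × 1000 → 3265 Pa
0.01500 atm × 101325 → 1519.88 Pa
Total: 1865.17 + 3265 + 1519.88 = 6650.05 Pa
In mbar: 6650.05 / 100 = 66.5005 mbar

66.50 mbar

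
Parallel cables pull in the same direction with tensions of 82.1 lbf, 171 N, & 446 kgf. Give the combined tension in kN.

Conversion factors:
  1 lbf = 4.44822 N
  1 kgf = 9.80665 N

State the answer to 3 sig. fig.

82.1 lbf × 4.44822 = 365.199 N
171 N (already N)
446 kgf × 9.80665 = 4373.77 N
Combined: 365.199 + 171 + 4373.77 = 4909.97 N
In kN: 4909.97 / 1000 = 4.90997 kN

4.91 kN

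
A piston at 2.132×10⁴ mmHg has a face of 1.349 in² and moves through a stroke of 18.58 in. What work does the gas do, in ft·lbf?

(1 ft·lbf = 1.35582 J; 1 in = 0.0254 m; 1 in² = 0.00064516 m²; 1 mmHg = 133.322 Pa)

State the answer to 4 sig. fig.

861.1 ft·lbf

2.132×10⁴ mmHg → 2.84243×10⁶ Pa
1.349 in² → 8.70321×10⁻⁴ m²
F = P × A = 2.84243×10⁶ × 8.70321×10⁻⁴ = 2473.83 N
18.58 in → 0.471932 m
W = F × d = 2473.83 × 0.471932 = 1167.48 J
In ft·lbf: 1167.48 / 1.35582 = 861.088 ft·lbf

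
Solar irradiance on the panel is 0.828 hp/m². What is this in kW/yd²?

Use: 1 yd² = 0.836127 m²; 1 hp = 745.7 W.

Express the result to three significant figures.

0.828 hp/m² × 745.7 W/hp = 617.44 W/m²
617.44 W/m² ÷ 1000 W/kW × 0.836127 m²/yd² = 0.516258 kW/yd²

0.516 kW/yd²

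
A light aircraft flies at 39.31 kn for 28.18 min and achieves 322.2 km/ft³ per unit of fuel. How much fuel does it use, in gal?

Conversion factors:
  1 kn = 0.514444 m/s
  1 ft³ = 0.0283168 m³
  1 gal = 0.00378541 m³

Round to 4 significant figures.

39.31 kn → 20.2228 m/s
28.18 min → 1690.8 s
d = v × t = 20.2228 × 1690.8 = 34192.7 m
322.2 km/ft³ → 1.13784×10⁷ m/m³
V = d / (distance per unit fuel) = 34192.7 / 1.13784×10⁷ = 0.00300505 m³
In gal: 0.00300505 / 0.00378541 = 0.793851 gal

0.7939 gal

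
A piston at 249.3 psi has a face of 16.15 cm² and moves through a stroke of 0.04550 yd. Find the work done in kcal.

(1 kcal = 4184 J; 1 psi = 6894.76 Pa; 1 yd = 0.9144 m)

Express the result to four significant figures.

249.3 psi → 1.71886×10⁶ Pa
16.15 cm² → 0.001615 m²
F = P × A = 1.71886×10⁶ × 0.001615 = 2775.96 N
0.04550 yd → 0.0416052 m
W = F × d = 2775.96 × 0.0416052 = 115.494 J
In kcal: 115.494 / 4184 = 0.0276037 kcal

0.02760 kcal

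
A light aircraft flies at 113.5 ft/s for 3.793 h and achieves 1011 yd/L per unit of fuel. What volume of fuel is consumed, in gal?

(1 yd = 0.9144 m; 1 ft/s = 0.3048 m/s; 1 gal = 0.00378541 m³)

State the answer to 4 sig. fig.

135.0 gal

113.5 ft/s → 34.5948 m/s
3.793 h → 13654.8 s
d = v × t = 34.5948 × 13654.8 = 472385 m
1011 yd/L → 924458 m/m³
V = d / (distance per unit fuel) = 472385 / 924458 = 0.510986 m³
In gal: 0.510986 / 0.00378541 = 134.988 gal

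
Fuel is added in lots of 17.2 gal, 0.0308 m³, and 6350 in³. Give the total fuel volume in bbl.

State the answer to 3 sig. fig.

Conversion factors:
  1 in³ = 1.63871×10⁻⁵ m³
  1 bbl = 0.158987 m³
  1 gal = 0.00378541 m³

1.26 bbl

17.2 gal × 0.00378541 → 0.0651091 m³
0.0308 m³ (already m³)
6350 in³ × 1.63871×10⁻⁵ → 0.104058 m³
Total: 0.0651091 + 0.0308 + 0.104058 = 0.199967 m³
In bbl: 0.199967 / 0.158987 = 1.25776 bbl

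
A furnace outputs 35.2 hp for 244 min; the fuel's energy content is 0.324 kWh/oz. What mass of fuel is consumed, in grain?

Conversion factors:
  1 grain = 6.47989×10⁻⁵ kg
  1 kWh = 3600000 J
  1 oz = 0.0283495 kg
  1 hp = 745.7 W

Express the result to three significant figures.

1.44×10⁵ grain

35.2 hp → 26248.6 W
244 min → 14640 s
E = P × t = 26248.6 × 14640 = 3.8428×10⁸ J
0.324 kWh/oz → 4.11436×10⁷ J/kg
m = E / e_s = 3.8428×10⁸ / 4.11436×10⁷ = 9.33997 kg
In grain: 9.33997 / 6.47989×10⁻⁵ = 144138 grain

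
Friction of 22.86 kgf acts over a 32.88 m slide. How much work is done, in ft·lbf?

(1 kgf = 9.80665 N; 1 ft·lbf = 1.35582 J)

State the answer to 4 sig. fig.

5437 ft·lbf

22.86 kgf × 9.80665 → 224.18 N
W = F × d = 224.18 N × 32.88 m = 7371.04 J
7371.04 J ÷ (1.35582 J/ft·lbf) = 5436.59 ft·lbf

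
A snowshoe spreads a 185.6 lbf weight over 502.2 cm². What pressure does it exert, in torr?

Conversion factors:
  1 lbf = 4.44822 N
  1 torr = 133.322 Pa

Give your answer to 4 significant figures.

123.3 torr

185.6 lbf × 4.44822 = 825.59 N
502.2 cm² × 0.0001 = 0.05022 m²
P = F / A = 825.59 N / 0.05022 m² = 16439.5 Pa
16439.5 Pa ÷ (133.322 Pa/torr) = 123.307 torr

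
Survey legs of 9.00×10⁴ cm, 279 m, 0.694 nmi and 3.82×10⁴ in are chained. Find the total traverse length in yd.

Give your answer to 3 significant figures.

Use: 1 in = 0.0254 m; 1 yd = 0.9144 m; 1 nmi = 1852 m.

3760 yd

9.00×10⁴ cm × 0.01 = 900 m
279 m (already m)
0.694 nmi × 1852 = 1285.29 m
3.82×10⁴ in × 0.0254 = 970.28 m
Combined: 900 + 279 + 1285.29 + 970.28 = 3434.57 m
In yd: 3434.57 / 0.9144 = 3756.09 yd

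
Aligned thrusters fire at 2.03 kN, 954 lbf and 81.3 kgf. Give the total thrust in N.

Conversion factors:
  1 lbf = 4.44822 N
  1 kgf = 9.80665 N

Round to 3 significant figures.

7070 N

2.03 kN × 1000 = 2030 N
954 lbf × 4.44822 = 4243.6 N
81.3 kgf × 9.80665 = 797.281 N
Total: 2030 + 4243.6 + 797.281 = 7070.88 N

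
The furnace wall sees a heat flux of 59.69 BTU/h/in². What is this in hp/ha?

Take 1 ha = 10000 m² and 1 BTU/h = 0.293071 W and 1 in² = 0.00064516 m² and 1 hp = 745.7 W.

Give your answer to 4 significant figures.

3.636×10⁵ hp/ha

59.69 BTU/h/in² × 0.293071 W/BTU/h ÷ 0.00064516 m²/in² = 27114.8 W/m²
27114.8 W/m² ÷ 745.7 W/hp × 10000 m²/ha = 363615 hp/ha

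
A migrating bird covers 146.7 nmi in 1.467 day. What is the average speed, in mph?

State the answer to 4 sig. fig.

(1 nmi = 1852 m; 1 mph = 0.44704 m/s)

4.795 mph

146.7 nmi × 1852 → 271688 m
1.467 day × 86400 → 126749 s
v = d / t = 271688 m / 126749 s = 2.14351 m/s
2.14351 m/s ÷ (0.44704 m/s/mph) = 4.7949 mph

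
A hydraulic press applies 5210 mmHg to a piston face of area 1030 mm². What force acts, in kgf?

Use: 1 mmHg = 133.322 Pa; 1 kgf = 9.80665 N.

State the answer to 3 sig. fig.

5210 mmHg × 133.322 = 694608 Pa
1030 mm² × 10⁻⁶ = 0.00103 m²
F = P × A = 694608 Pa × 0.00103 m² = 715.446 N
715.446 N ÷ (9.80665 N/kgf) = 72.9552 kgf

73.0 kgf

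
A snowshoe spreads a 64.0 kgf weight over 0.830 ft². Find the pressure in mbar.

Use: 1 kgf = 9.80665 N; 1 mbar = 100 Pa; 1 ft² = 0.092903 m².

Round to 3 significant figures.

64.0 kgf × 9.80665 → 627.626 N
0.830 ft² × 0.092903 → 0.0771095 m²
P = F / A = 627.626 N / 0.0771095 m² = 8139.41 Pa
8139.41 Pa ÷ (100 Pa/mbar) = 81.3941 mbar

81.4 mbar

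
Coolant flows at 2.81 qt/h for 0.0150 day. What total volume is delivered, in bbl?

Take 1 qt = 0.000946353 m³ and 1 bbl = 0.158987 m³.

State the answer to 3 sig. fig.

2.81 qt/h → 7.38681×10⁻⁷ m³/s
0.0150 day → 1296 s
V = Q × t = 7.38681×10⁻⁷ × 1296 = 9.57331×10⁻⁴ m³
In bbl: 9.57331×10⁻⁴ / 0.158987 = 0.00602144 bbl

0.00602 bbl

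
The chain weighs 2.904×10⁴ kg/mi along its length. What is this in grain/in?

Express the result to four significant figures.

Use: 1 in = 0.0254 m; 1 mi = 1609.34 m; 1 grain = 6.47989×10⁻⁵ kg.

2.904×10⁴ kg/mi ÷ 1609.34 m/mi = 18.0447 kg/m
18.0447 kg/m ÷ 6.47989×10⁻⁵ kg/grain × 0.0254 m/in = 7073.2 grain/in

7073 grain/in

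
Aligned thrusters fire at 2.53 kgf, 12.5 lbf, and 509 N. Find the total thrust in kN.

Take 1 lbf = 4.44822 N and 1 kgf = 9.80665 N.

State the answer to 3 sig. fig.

0.589 kN

2.53 kgf × 9.80665 → 24.8108 N
12.5 lbf × 4.44822 → 55.6028 N
509 N (already N)
Combined: 24.8108 + 55.6028 + 509 = 589.414 N
In kN: 589.414 / 1000 = 0.589414 kN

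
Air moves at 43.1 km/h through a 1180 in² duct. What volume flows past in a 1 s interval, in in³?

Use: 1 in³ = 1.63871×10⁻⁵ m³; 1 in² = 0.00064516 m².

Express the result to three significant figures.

43.1 km/h × (1/3.6) = 11.9722 m/s
1180 in² × 0.00064516 = 0.761289 m²
V = v × A × t = 11.9722 m/s × 0.761289 m² × 1 s = 9.1143 m³
9.1143 m³ ÷ (1.63871×10⁻⁵ m³/in³) = 556187 in³

5.56×10⁵ in³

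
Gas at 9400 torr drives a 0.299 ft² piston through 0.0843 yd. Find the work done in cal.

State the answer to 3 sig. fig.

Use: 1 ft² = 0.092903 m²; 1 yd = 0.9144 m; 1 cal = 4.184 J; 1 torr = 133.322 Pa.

641 cal

9400 torr → 1.25323×10⁶ Pa
0.299 ft² → 0.027778 m²
F = P × A = 1.25323×10⁶ × 0.027778 = 34812.2 N
0.0843 yd → 0.0770839 m
W = F × d = 34812.2 × 0.0770839 = 2683.46 J
In cal: 2683.46 / 4.184 = 641.362 cal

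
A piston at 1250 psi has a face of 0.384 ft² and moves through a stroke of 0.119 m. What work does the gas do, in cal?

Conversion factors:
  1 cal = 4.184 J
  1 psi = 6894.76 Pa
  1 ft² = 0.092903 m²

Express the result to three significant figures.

1250 psi → 8.61845×10⁶ Pa
0.384 ft² → 0.0356748 m²
F = P × A = 8.61845×10⁶ × 0.0356748 = 307461 N
W = F × d = 307461 × 0.119 = 36587.9 J
In cal: 36587.9 / 4.184 = 8744.72 cal

8740 cal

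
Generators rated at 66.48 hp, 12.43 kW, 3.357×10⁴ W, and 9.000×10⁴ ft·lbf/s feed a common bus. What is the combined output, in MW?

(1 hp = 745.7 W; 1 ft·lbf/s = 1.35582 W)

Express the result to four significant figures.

0.2176 MW

66.48 hp × 745.7 → 49574.1 W
12.43 kW × 1000 → 12430 W
3.357×10⁴ W (already W)
9.000×10⁴ ft·lbf/s × 1.35582 → 122024 W
Combined: 49574.1 + 12430 + 33570 + 122024 = 217598 W
In MW: 217598 / 1000000 = 0.217598 MW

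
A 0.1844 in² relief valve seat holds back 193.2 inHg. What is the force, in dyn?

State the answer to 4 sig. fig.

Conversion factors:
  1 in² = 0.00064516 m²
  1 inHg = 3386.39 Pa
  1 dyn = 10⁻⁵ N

193.2 inHg × 3386.39 = 654251 Pa
0.1844 in² × 0.00064516 = 1.18968×10⁻⁴ m²
F = P × A = 654251 Pa × 1.18968×10⁻⁴ m² = 77.8349 N
77.8349 N ÷ (10⁻⁵ N/dyn) = 7.78349×10⁶ dyn

7.783×10⁶ dyn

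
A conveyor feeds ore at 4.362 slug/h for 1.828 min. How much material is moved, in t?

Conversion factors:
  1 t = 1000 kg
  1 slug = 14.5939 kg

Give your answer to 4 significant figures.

0.001939 t

4.362 slug/h → 0.0176829 kg/s
1.828 min → 109.68 s
m = ṁ × t = 0.0176829 × 109.68 = 1.93946 kg
In t: 1.93946 / 1000 = 0.00193946 t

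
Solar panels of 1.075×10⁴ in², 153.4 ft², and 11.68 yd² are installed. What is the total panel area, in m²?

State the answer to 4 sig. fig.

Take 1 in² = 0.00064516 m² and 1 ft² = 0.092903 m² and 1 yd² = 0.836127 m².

1.075×10⁴ in² × 0.00064516 = 6.93547 m²
153.4 ft² × 0.092903 = 14.2513 m²
11.68 yd² × 0.836127 = 9.76596 m²
Combined: 6.93547 + 14.2513 + 9.76596 = 30.9527 m²

30.95 m²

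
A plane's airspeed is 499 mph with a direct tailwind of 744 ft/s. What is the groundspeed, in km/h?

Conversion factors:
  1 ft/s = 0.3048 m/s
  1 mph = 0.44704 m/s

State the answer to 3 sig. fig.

499 mph × 0.44704 = 223.073 m/s
744 ft/s × 0.3048 = 226.771 m/s
Sum: 223.073 + 226.771 = 449.844 m/s
In km/h: 449.844 / (1/3.6) = 1619.44 km/h

1620 km/h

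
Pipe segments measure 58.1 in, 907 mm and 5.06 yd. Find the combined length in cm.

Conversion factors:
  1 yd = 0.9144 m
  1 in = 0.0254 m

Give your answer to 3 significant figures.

701 cm

58.1 in × 0.0254 = 1.47574 m
907 mm × 0.001 = 0.907 m
5.06 yd × 0.9144 = 4.62686 m
Sum: 1.47574 + 0.907 + 4.62686 = 7.0096 m
In cm: 7.0096 / 0.01 = 700.96 cm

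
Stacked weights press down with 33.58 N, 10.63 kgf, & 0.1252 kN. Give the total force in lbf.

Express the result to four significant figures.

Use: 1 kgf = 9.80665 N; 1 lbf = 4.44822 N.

33.58 N (already N)
10.63 kgf × 9.80665 = 104.245 N
0.1252 kN × 1000 = 125.2 N
Total: 33.58 + 104.245 + 125.2 = 263.025 N
In lbf: 263.025 / 4.44822 = 59.1304 lbf

59.13 lbf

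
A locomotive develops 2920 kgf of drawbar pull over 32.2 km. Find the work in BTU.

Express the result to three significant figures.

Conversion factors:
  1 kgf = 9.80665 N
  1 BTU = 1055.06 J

2920 kgf × 9.80665 = 28635.4 N
32.2 km × 1000 = 32200 m
W = F × d = 28635.4 N × 32200 m = 9.2206×10⁸ J
9.2206×10⁸ J ÷ (1055.06 J/BTU) = 873941 BTU

8.74×10⁵ BTU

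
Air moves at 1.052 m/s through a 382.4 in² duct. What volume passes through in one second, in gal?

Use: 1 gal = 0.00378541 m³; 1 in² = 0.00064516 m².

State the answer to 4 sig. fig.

68.56 gal

382.4 in² × 0.00064516 → 0.246709 m²
V = v × A × t = 1.052 m/s × 0.246709 m² × 1 s = 0.259538 m³
0.259538 m³ ÷ (0.00378541 m³/gal) = 68.5627 gal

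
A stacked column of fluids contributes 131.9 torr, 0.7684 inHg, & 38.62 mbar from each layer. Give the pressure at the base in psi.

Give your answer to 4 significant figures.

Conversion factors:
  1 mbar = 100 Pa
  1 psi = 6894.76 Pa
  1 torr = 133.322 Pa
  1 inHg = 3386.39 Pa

3.488 psi

131.9 torr × 133.322 = 17585.2 Pa
0.7684 inHg × 3386.39 = 2602.1 Pa
38.62 mbar × 100 = 3862 Pa
Sum: 17585.2 + 2602.1 + 3862 = 24049.3 Pa
In psi: 24049.3 / 6894.76 = 3.48805 psi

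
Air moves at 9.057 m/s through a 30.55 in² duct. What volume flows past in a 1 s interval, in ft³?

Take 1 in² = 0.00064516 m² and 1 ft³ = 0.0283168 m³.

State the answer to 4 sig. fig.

6.304 ft³

30.55 in² × 0.00064516 → 0.0197096 m²
V = v × A × t = 9.057 m/s × 0.0197096 m² × 1 s = 0.17851 m³
0.17851 m³ ÷ (0.0283168 m³/ft³) = 6.30403 ft³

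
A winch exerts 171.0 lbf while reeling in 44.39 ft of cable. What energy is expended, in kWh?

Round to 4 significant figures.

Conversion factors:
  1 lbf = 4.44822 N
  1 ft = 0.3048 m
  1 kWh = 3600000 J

171.0 lbf × 4.44822 → 760.646 N
44.39 ft × 0.3048 → 13.5301 m
W = F × d = 760.646 N × 13.5301 m = 10291.6 J
10291.6 J ÷ (3600000 J/kWh) = 0.00285878 kWh

0.002859 kWh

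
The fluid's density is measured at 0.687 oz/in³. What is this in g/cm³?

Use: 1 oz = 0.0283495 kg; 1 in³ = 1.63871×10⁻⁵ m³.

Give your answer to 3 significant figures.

1.19 g/cm³

0.687 oz/in³ × 0.0283495 kg/oz ÷ 1.63871×10⁻⁵ m³/in³ = 1188.5 kg/m³
1188.5 kg/m³ ÷ 0.001 kg/g × 10⁻⁶ m³/cm³ = 1.1885 g/cm³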